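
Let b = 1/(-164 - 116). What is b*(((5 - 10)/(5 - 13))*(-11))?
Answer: 11/448 ≈ 0.024554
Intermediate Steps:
b = -1/280 (b = 1/(-280) = -1/280 ≈ -0.0035714)
b*(((5 - 10)/(5 - 13))*(-11)) = -(5 - 10)/(5 - 13)*(-11)/280 = -(-5/(-8))*(-11)/280 = -(-5*(-⅛))*(-11)/280 = -(-11)/448 = -1/280*(-55/8) = 11/448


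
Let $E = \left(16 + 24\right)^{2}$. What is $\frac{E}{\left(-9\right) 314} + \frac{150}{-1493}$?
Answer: $- \frac{1406350}{2109609} \approx -0.66664$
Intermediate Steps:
$E = 1600$ ($E = 40^{2} = 1600$)
$\frac{E}{\left(-9\right) 314} + \frac{150}{-1493} = \frac{1600}{\left(-9\right) 314} + \frac{150}{-1493} = \frac{1600}{-2826} + 150 \left(- \frac{1}{1493}\right) = 1600 \left(- \frac{1}{2826}\right) - \frac{150}{1493} = - \frac{800}{1413} - \frac{150}{1493} = - \frac{1406350}{2109609}$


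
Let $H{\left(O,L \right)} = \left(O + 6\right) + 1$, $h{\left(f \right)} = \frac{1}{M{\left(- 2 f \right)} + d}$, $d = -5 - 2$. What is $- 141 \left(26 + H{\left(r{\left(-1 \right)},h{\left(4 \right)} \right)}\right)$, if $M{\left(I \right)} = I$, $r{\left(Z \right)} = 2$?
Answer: $-4935$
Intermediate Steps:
$d = -7$ ($d = -5 - 2 = -7$)
$h{\left(f \right)} = \frac{1}{-7 - 2 f}$ ($h{\left(f \right)} = \frac{1}{- 2 f - 7} = \frac{1}{-7 - 2 f}$)
$H{\left(O,L \right)} = 7 + O$ ($H{\left(O,L \right)} = \left(6 + O\right) + 1 = 7 + O$)
$- 141 \left(26 + H{\left(r{\left(-1 \right)},h{\left(4 \right)} \right)}\right) = - 141 \left(26 + \left(7 + 2\right)\right) = - 141 \left(26 + 9\right) = \left(-141\right) 35 = -4935$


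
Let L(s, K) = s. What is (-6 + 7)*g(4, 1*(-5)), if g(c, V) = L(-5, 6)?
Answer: -5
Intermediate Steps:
g(c, V) = -5
(-6 + 7)*g(4, 1*(-5)) = (-6 + 7)*(-5) = 1*(-5) = -5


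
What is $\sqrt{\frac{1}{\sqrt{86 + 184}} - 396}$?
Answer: $\frac{\sqrt{-356400 + 10 \sqrt{30}}}{30} \approx 19.898 i$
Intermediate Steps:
$\sqrt{\frac{1}{\sqrt{86 + 184}} - 396} = \sqrt{\frac{1}{\sqrt{270}} - 396} = \sqrt{\frac{1}{3 \sqrt{30}} - 396} = \sqrt{\frac{\sqrt{30}}{90} - 396} = \sqrt{-396 + \frac{\sqrt{30}}{90}}$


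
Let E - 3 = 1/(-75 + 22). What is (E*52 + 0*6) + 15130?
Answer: 810106/53 ≈ 15285.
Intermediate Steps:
E = 158/53 (E = 3 + 1/(-75 + 22) = 3 + 1/(-53) = 3 - 1/53 = 158/53 ≈ 2.9811)
(E*52 + 0*6) + 15130 = ((158/53)*52 + 0*6) + 15130 = (8216/53 + 0) + 15130 = 8216/53 + 15130 = 810106/53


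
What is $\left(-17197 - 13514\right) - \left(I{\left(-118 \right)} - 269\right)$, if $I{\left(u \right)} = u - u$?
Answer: $-30442$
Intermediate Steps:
$I{\left(u \right)} = 0$
$\left(-17197 - 13514\right) - \left(I{\left(-118 \right)} - 269\right) = \left(-17197 - 13514\right) - \left(0 - 269\right) = -30711 - \left(0 - 269\right) = -30711 - -269 = -30711 + 269 = -30442$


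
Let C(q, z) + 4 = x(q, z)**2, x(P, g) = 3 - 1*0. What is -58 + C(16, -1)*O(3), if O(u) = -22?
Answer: -168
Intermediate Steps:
x(P, g) = 3 (x(P, g) = 3 + 0 = 3)
C(q, z) = 5 (C(q, z) = -4 + 3**2 = -4 + 9 = 5)
-58 + C(16, -1)*O(3) = -58 + 5*(-22) = -58 - 110 = -168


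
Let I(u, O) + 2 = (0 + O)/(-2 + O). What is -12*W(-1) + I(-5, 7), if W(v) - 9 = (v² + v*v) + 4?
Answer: -903/5 ≈ -180.60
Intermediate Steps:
I(u, O) = -2 + O/(-2 + O) (I(u, O) = -2 + (0 + O)/(-2 + O) = -2 + O/(-2 + O))
W(v) = 13 + 2*v² (W(v) = 9 + ((v² + v*v) + 4) = 9 + ((v² + v²) + 4) = 9 + (2*v² + 4) = 9 + (4 + 2*v²) = 13 + 2*v²)
-12*W(-1) + I(-5, 7) = -12*(13 + 2*(-1)²) + (4 - 1*7)/(-2 + 7) = -12*(13 + 2*1) + (4 - 7)/5 = -12*(13 + 2) + (⅕)*(-3) = -12*15 - ⅗ = -180 - ⅗ = -903/5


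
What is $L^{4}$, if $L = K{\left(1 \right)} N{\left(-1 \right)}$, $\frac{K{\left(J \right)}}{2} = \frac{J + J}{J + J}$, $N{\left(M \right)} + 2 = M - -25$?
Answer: $3748096$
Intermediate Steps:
$N{\left(M \right)} = 23 + M$ ($N{\left(M \right)} = -2 + \left(M - -25\right) = -2 + \left(M + 25\right) = -2 + \left(25 + M\right) = 23 + M$)
$K{\left(J \right)} = 2$ ($K{\left(J \right)} = 2 \frac{J + J}{J + J} = 2 \frac{2 J}{2 J} = 2 \cdot 2 J \frac{1}{2 J} = 2 \cdot 1 = 2$)
$L = 44$ ($L = 2 \left(23 - 1\right) = 2 \cdot 22 = 44$)
$L^{4} = 44^{4} = 3748096$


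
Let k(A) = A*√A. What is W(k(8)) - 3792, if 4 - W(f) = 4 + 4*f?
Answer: -3792 - 64*√2 ≈ -3882.5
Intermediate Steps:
k(A) = A^(3/2)
W(f) = -4*f (W(f) = 4 - (4 + 4*f) = 4 + (-4 - 4*f) = -4*f)
W(k(8)) - 3792 = -64*√2 - 3792 = -3792 - 64*√2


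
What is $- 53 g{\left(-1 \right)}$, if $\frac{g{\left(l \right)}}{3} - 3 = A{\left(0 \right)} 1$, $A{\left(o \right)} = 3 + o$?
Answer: $-954$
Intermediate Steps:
$g{\left(l \right)} = 18$ ($g{\left(l \right)} = 9 + 3 \left(3 + 0\right) 1 = 9 + 3 \cdot 3 \cdot 1 = 9 + 3 \cdot 3 = 9 + 9 = 18$)
$- 53 g{\left(-1 \right)} = \left(-53\right) 18 = -954$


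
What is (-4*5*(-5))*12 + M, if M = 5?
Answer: 1205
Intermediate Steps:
(-4*5*(-5))*12 + M = (-4*5*(-5))*12 + 5 = -20*(-5)*12 + 5 = 100*12 + 5 = 1200 + 5 = 1205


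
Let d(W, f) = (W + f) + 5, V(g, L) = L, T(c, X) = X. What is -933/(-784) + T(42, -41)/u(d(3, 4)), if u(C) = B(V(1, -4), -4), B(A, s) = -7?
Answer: 5525/784 ≈ 7.0472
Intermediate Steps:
d(W, f) = 5 + W + f
u(C) = -7
-933/(-784) + T(42, -41)/u(d(3, 4)) = -933/(-784) - 41/(-7) = -933*(-1/784) - 41*(-1/7) = 933/784 + 41/7 = 5525/784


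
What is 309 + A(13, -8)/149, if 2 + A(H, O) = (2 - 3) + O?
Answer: 46030/149 ≈ 308.93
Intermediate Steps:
A(H, O) = -3 + O (A(H, O) = -2 + ((2 - 3) + O) = -2 + (-1 + O) = -3 + O)
309 + A(13, -8)/149 = 309 + (-3 - 8)/149 = 309 - 11*1/149 = 309 - 11/149 = 46030/149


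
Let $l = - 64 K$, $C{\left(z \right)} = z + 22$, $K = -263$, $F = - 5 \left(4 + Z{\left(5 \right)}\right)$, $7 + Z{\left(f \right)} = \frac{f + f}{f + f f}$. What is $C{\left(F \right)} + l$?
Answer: $\frac{50602}{3} \approx 16867.0$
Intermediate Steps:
$Z{\left(f \right)} = -7 + \frac{2 f}{f + f^{2}}$ ($Z{\left(f \right)} = -7 + \frac{f + f}{f + f f} = -7 + \frac{2 f}{f + f^{2}}$)
$F = \frac{40}{3}$ ($F = - 5 \left(4 + \frac{-5 - 35}{1 + 5}\right) = - 5 \left(4 + \frac{-5 - 35}{6}\right) = - 5 \left(4 + \frac{1}{6} \left(-40\right)\right) = - 5 \left(4 - \frac{20}{3}\right) = \left(-5\right) \left(- \frac{8}{3}\right) = \frac{40}{3} \approx 13.333$)
$C{\left(z \right)} = 22 + z$
$l = 16832$ ($l = \left(-64\right) \left(-263\right) = 16832$)
$C{\left(F \right)} + l = \left(22 + \frac{40}{3}\right) + 16832 = \frac{106}{3} + 16832 = \frac{50602}{3}$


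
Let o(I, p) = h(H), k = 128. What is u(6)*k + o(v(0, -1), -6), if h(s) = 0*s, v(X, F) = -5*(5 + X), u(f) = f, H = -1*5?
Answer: 768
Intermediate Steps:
H = -5
v(X, F) = -25 - 5*X
h(s) = 0
o(I, p) = 0
u(6)*k + o(v(0, -1), -6) = 6*128 + 0 = 768 + 0 = 768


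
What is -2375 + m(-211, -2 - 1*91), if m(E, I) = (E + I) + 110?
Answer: -2569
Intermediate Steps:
m(E, I) = 110 + E + I
-2375 + m(-211, -2 - 1*91) = -2375 + (110 - 211 + (-2 - 1*91)) = -2375 + (110 - 211 + (-2 - 91)) = -2375 + (110 - 211 - 93) = -2375 - 194 = -2569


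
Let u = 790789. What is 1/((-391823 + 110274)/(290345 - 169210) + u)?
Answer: 121135/95791943966 ≈ 1.2646e-6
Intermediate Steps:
1/((-391823 + 110274)/(290345 - 169210) + u) = 1/((-391823 + 110274)/(290345 - 169210) + 790789) = 1/(-281549/121135 + 790789) = 1/(95791943966/121135) = 121135/95791943966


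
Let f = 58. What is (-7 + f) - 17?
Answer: 34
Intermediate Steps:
(-7 + f) - 17 = (-7 + 58) - 17 = 51 - 17 = 34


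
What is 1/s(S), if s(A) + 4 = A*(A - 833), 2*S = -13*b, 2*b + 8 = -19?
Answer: -16/1046395 ≈ -1.5291e-5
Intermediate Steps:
b = -27/2 (b = -4 + (1/2)*(-19) = -4 - 19/2 = -27/2 ≈ -13.500)
S = 351/4 (S = (-13*(-27/2))/2 = (1/2)*(351/2) = 351/4 ≈ 87.750)
s(A) = -4 + A*(-833 + A) (s(A) = -4 + A*(A - 833) = -4 + A*(-833 + A))
1/s(S) = 1/(-4 + (351/4)**2 - 833*351/4) = 1/(-4 + 123201/16 - 292383/4) = 1/(-1046395/16) = -16/1046395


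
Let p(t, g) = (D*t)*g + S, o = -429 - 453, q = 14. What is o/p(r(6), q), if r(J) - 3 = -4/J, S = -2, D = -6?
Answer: 49/11 ≈ 4.4545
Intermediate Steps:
o = -882
r(J) = 3 - 4/J
p(t, g) = -2 - 6*g*t (p(t, g) = (-6*t)*g - 2 = -6*g*t - 2 = -2 - 6*g*t)
o/p(r(6), q) = -882/(-2 - 6*14*(3 - 4/6)) = -882/(-2 - 6*14*(3 - 4*⅙)) = -882/(-2 - 6*14*(3 - ⅔)) = -882/(-2 - 6*14*7/3) = -882/(-2 - 196) = -882/(-198) = -882*(-1/198) = 49/11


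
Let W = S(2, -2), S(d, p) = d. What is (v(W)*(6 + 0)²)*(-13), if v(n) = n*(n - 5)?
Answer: 2808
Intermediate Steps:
W = 2
v(n) = n*(-5 + n)
(v(W)*(6 + 0)²)*(-13) = ((2*(-5 + 2))*(6 + 0)²)*(-13) = ((2*(-3))*6²)*(-13) = -6*36*(-13) = -216*(-13) = 2808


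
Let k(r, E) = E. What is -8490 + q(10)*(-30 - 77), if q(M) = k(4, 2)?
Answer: -8704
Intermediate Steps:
q(M) = 2
-8490 + q(10)*(-30 - 77) = -8490 + 2*(-30 - 77) = -8490 + 2*(-107) = -8490 - 214 = -8704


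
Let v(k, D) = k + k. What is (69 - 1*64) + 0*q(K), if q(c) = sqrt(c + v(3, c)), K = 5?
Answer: 5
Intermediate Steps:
v(k, D) = 2*k
q(c) = sqrt(6 + c) (q(c) = sqrt(c + 2*3) = sqrt(c + 6) = sqrt(6 + c))
(69 - 1*64) + 0*q(K) = (69 - 1*64) + 0*sqrt(6 + 5) = (69 - 64) + 0*sqrt(11) = 5 + 0 = 5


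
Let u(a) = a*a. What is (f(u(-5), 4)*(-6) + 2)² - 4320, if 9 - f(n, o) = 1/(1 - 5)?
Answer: -5831/4 ≈ -1457.8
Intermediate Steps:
u(a) = a²
f(n, o) = 37/4 (f(n, o) = 9 - 1/(1 - 5) = 9 - 1/(-4) = 9 - 1*(-¼) = 9 + ¼ = 37/4)
(f(u(-5), 4)*(-6) + 2)² - 4320 = ((37/4)*(-6) + 2)² - 4320 = (-111/2 + 2)² - 4320 = (-107/2)² - 4320 = 11449/4 - 4320 = -5831/4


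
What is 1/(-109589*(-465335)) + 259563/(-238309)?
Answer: -13236570225635036/12152709800540335 ≈ -1.0892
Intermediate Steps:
1/(-109589*(-465335)) + 259563/(-238309) = -1/109589*(-1/465335) + 259563*(-1/238309) = 1/50995597315 - 259563/238309 = -13236570225635036/12152709800540335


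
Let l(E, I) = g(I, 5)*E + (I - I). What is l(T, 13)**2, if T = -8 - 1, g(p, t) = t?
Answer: 2025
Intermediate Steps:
T = -9
l(E, I) = 5*E (l(E, I) = 5*E + (I - I) = 5*E + 0 = 5*E)
l(T, 13)**2 = (5*(-9))**2 = (-45)**2 = 2025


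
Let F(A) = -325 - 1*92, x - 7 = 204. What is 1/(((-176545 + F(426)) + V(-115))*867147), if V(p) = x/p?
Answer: -115/17647170720627 ≈ -6.5166e-12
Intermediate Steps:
x = 211 (x = 7 + 204 = 211)
F(A) = -417 (F(A) = -325 - 92 = -417)
V(p) = 211/p
1/(((-176545 + F(426)) + V(-115))*867147) = 1/(((-176545 - 417) + 211/(-115))*867147) = (1/867147)/(-176962 + 211*(-1/115)) = (1/867147)/(-176962 - 211/115) = (1/867147)/(-20350841/115) = -115/20350841*1/867147 = -115/17647170720627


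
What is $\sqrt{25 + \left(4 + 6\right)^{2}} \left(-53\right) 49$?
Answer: $- 12985 \sqrt{5} \approx -29035.0$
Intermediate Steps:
$\sqrt{25 + \left(4 + 6\right)^{2}} \left(-53\right) 49 = \sqrt{25 + 10^{2}} \left(-53\right) 49 = \sqrt{25 + 100} \left(-53\right) 49 = \sqrt{125} \left(-53\right) 49 = 5 \sqrt{5} \left(-53\right) 49 = - 265 \sqrt{5} \cdot 49 = - 12985 \sqrt{5}$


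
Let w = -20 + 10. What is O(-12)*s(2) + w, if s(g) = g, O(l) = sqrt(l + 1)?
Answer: -10 + 2*I*sqrt(11) ≈ -10.0 + 6.6332*I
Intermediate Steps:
w = -10
O(l) = sqrt(1 + l)
O(-12)*s(2) + w = sqrt(1 - 12)*2 - 10 = sqrt(-11)*2 - 10 = (I*sqrt(11))*2 - 10 = 2*I*sqrt(11) - 10 = -10 + 2*I*sqrt(11)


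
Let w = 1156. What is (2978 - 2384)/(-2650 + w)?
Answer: -33/83 ≈ -0.39759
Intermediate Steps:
(2978 - 2384)/(-2650 + w) = (2978 - 2384)/(-2650 + 1156) = 594/(-1494) = 594*(-1/1494) = -33/83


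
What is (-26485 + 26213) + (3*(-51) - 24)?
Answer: -449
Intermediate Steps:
(-26485 + 26213) + (3*(-51) - 24) = -272 + (-153 - 24) = -272 - 177 = -449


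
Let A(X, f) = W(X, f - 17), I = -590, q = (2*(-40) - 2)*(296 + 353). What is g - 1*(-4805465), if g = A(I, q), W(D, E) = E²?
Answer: 2838770690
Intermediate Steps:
q = -53218 (q = (-80 - 2)*649 = -82*649 = -53218)
A(X, f) = (-17 + f)² (A(X, f) = (f - 17)² = (-17 + f)²)
g = 2833965225 (g = (-17 - 53218)² = (-53235)² = 2833965225)
g - 1*(-4805465) = 2833965225 - 1*(-4805465) = 2833965225 + 4805465 = 2838770690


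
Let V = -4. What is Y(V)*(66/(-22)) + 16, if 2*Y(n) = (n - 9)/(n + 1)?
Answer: 19/2 ≈ 9.5000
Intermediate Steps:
Y(n) = (-9 + n)/(2*(1 + n)) (Y(n) = ((n - 9)/(n + 1))/2 = ((-9 + n)/(1 + n))/2 = (-9 + n)/(2*(1 + n)))
Y(V)*(66/(-22)) + 16 = ((-9 - 4)/(2*(1 - 4)))*(66/(-22)) + 16 = ((½)*(-13)/(-3))*(66*(-1/22)) + 16 = ((½)*(-⅓)*(-13))*(-3) + 16 = (13/6)*(-3) + 16 = -13/2 + 16 = 19/2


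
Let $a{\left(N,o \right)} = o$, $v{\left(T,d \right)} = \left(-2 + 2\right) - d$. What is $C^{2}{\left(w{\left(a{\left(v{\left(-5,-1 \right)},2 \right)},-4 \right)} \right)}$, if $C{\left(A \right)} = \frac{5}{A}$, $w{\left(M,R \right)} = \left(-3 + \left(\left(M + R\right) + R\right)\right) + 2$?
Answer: $\frac{25}{49} \approx 0.5102$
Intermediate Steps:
$v{\left(T,d \right)} = - d$ ($v{\left(T,d \right)} = 0 - d = - d$)
$w{\left(M,R \right)} = -1 + M + 2 R$ ($w{\left(M,R \right)} = \left(-3 + \left(M + 2 R\right)\right) + 2 = \left(-3 + M + 2 R\right) + 2 = -1 + M + 2 R$)
$C^{2}{\left(w{\left(a{\left(v{\left(-5,-1 \right)},2 \right)},-4 \right)} \right)} = \left(\frac{5}{-1 + 2 + 2 \left(-4\right)}\right)^{2} = \left(\frac{5}{-1 + 2 - 8}\right)^{2} = \left(\frac{5}{-7}\right)^{2} = \left(5 \left(- \frac{1}{7}\right)\right)^{2} = \left(- \frac{5}{7}\right)^{2} = \frac{25}{49}$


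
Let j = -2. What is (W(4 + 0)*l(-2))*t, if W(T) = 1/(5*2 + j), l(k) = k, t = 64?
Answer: -16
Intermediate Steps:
W(T) = ⅛ (W(T) = 1/(5*2 - 2) = 1/(10 - 2) = 1/8 = ⅛)
(W(4 + 0)*l(-2))*t = ((⅛)*(-2))*64 = -¼*64 = -16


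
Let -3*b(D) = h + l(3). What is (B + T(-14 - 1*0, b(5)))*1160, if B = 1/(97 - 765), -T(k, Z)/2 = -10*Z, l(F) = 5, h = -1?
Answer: -15498470/501 ≈ -30935.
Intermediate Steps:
b(D) = -4/3 (b(D) = -(-1 + 5)/3 = -1/3*4 = -4/3)
T(k, Z) = 20*Z (T(k, Z) = -(-20)*Z = 20*Z)
B = -1/668 (B = 1/(-668) = -1/668 ≈ -0.0014970)
(B + T(-14 - 1*0, b(5)))*1160 = (-1/668 + 20*(-4/3))*1160 = (-1/668 - 80/3)*1160 = -53443/2004*1160 = -15498470/501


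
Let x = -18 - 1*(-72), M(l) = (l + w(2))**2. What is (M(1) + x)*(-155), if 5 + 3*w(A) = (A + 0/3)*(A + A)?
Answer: -8990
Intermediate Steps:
w(A) = -5/3 + 2*A**2/3 (w(A) = -5/3 + ((A + 0/3)*(A + A))/3 = -5/3 + ((A + 0*(1/3))*(2*A))/3 = -5/3 + ((A + 0)*(2*A))/3 = -5/3 + (A*(2*A))/3 = -5/3 + (2*A**2)/3 = -5/3 + 2*A**2/3)
M(l) = (1 + l)**2 (M(l) = (l + (-5/3 + (2/3)*2**2))**2 = (l + (-5/3 + (2/3)*4))**2 = (l + (-5/3 + 8/3))**2 = (l + 1)**2 = (1 + l)**2)
x = 54 (x = -18 + 72 = 54)
(M(1) + x)*(-155) = ((1 + 1)**2 + 54)*(-155) = (2**2 + 54)*(-155) = (4 + 54)*(-155) = 58*(-155) = -8990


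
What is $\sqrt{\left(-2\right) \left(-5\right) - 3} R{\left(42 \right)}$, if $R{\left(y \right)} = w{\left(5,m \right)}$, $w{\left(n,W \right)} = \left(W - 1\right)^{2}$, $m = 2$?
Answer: $\sqrt{7} \approx 2.6458$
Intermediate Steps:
$w{\left(n,W \right)} = \left(-1 + W\right)^{2}$
$R{\left(y \right)} = 1$ ($R{\left(y \right)} = \left(-1 + 2\right)^{2} = 1^{2} = 1$)
$\sqrt{\left(-2\right) \left(-5\right) - 3} R{\left(42 \right)} = \sqrt{\left(-2\right) \left(-5\right) - 3} \cdot 1 = \sqrt{10 - 3} \cdot 1 = \sqrt{7} \cdot 1 = \sqrt{7}$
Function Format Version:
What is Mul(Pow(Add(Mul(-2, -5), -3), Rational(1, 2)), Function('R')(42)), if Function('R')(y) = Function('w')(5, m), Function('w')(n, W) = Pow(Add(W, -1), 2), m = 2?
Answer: Pow(7, Rational(1, 2)) ≈ 2.6458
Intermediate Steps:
Function('w')(n, W) = Pow(Add(-1, W), 2)
Function('R')(y) = 1 (Function('R')(y) = Pow(Add(-1, 2), 2) = Pow(1, 2) = 1)
Mul(Pow(Add(Mul(-2, -5), -3), Rational(1, 2)), Function('R')(42)) = Mul(Pow(Add(Mul(-2, -5), -3), Rational(1, 2)), 1) = Mul(Pow(Add(10, -3), Rational(1, 2)), 1) = Mul(Pow(7, Rational(1, 2)), 1) = Pow(7, Rational(1, 2))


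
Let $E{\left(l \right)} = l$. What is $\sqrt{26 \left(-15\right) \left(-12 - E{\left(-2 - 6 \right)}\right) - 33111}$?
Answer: $i \sqrt{31551} \approx 177.63 i$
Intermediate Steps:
$\sqrt{26 \left(-15\right) \left(-12 - E{\left(-2 - 6 \right)}\right) - 33111} = \sqrt{26 \left(-15\right) \left(-12 - \left(-2 - 6\right)\right) - 33111} = \sqrt{- 390 \left(-12 - \left(-2 - 6\right)\right) - 33111} = \sqrt{- 390 \left(-12 - -8\right) - 33111} = \sqrt{- 390 \left(-12 + 8\right) - 33111} = \sqrt{\left(-390\right) \left(-4\right) - 33111} = \sqrt{1560 - 33111} = \sqrt{-31551} = i \sqrt{31551}$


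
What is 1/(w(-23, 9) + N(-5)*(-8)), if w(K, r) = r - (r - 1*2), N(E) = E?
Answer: 1/42 ≈ 0.023810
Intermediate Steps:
w(K, r) = 2 (w(K, r) = r - (r - 2) = r - (-2 + r) = r + (2 - r) = 2)
1/(w(-23, 9) + N(-5)*(-8)) = 1/(2 - 5*(-8)) = 1/(2 + 40) = 1/42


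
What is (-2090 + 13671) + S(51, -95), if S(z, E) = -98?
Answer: 11483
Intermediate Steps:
(-2090 + 13671) + S(51, -95) = (-2090 + 13671) - 98 = 11581 - 98 = 11483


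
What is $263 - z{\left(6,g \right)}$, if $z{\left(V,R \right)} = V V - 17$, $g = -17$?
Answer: $244$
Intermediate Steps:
$z{\left(V,R \right)} = -17 + V^{2}$ ($z{\left(V,R \right)} = V^{2} - 17 = -17 + V^{2}$)
$263 - z{\left(6,g \right)} = 263 - \left(-17 + 6^{2}\right) = 263 - \left(-17 + 36\right) = 263 - 19 = 244$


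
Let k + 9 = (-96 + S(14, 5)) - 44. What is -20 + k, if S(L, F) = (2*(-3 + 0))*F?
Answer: -199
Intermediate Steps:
S(L, F) = -6*F (S(L, F) = (2*(-3))*F = -6*F)
k = -179 (k = -9 + ((-96 - 6*5) - 44) = -9 + ((-96 - 30) - 44) = -9 + (-126 - 44) = -9 - 170 = -179)
-20 + k = -20 - 179 = -199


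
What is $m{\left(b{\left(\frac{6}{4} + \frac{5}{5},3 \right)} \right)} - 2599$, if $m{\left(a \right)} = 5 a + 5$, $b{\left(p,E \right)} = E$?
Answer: $-2579$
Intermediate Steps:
$m{\left(a \right)} = 5 + 5 a$
$m{\left(b{\left(\frac{6}{4} + \frac{5}{5},3 \right)} \right)} - 2599 = \left(5 + 5 \cdot 3\right) - 2599 = \left(5 + 15\right) - 2599 = 20 - 2599 = -2579$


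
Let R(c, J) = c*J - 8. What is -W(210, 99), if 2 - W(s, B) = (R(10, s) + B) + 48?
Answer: 2237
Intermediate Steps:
R(c, J) = -8 + J*c (R(c, J) = J*c - 8 = -8 + J*c)
W(s, B) = -38 - B - 10*s (W(s, B) = 2 - (((-8 + s*10) + B) + 48) = 2 - (((-8 + 10*s) + B) + 48) = 2 - ((-8 + B + 10*s) + 48) = 2 - (40 + B + 10*s) = 2 + (-40 - B - 10*s) = -38 - B - 10*s)
-W(210, 99) = -(-38 - 1*99 - 10*210) = -(-38 - 99 - 2100) = -1*(-2237) = 2237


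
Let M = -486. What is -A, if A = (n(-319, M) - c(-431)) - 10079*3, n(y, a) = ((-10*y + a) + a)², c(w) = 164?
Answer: -4889123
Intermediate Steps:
n(y, a) = (-10*y + 2*a)² (n(y, a) = ((a - 10*y) + a)² = (-10*y + 2*a)²)
A = 4889123 (A = (4*(-486 - 5*(-319))² - 1*164) - 10079*3 = (4*(-486 + 1595)² - 164) - 1*30237 = (4*1109² - 164) - 30237 = (4*1229881 - 164) - 30237 = (4919524 - 164) - 30237 = 4919360 - 30237 = 4889123)
-A = -1*4889123 = -4889123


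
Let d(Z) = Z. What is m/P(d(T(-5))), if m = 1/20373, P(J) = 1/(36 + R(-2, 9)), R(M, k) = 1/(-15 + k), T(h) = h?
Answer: 215/122238 ≈ 0.0017589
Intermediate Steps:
P(J) = 6/215 (P(J) = 1/(36 + 1/(-15 + 9)) = 1/(36 + 1/(-6)) = 1/(36 - 1/6) = 1/(215/6) = 6/215)
m = 1/20373 ≈ 4.9085e-5
m/P(d(T(-5))) = 1/(20373*(6/215)) = (1/20373)*(215/6) = 215/122238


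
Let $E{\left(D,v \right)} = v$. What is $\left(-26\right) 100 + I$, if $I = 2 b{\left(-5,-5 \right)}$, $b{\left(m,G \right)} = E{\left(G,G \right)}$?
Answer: $-2610$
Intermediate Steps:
$b{\left(m,G \right)} = G$
$I = -10$ ($I = 2 \left(-5\right) = -10$)
$\left(-26\right) 100 + I = \left(-26\right) 100 - 10 = -2600 - 10 = -2610$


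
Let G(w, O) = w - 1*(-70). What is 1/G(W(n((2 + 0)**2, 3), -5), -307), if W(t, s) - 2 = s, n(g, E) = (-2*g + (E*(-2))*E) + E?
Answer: 1/67 ≈ 0.014925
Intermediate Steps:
n(g, E) = E - 2*g - 2*E**2 (n(g, E) = (-2*g + (-2*E)*E) + E = (-2*g - 2*E**2) + E = E - 2*g - 2*E**2)
W(t, s) = 2 + s
G(w, O) = 70 + w (G(w, O) = w + 70 = 70 + w)
1/G(W(n((2 + 0)**2, 3), -5), -307) = 1/(70 + (2 - 5)) = 1/(70 - 3) = 1/67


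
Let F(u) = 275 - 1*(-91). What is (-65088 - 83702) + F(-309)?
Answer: -148424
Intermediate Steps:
F(u) = 366 (F(u) = 275 + 91 = 366)
(-65088 - 83702) + F(-309) = (-65088 - 83702) + 366 = -148790 + 366 = -148424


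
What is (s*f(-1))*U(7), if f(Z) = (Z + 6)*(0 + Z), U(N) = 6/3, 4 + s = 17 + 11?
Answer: -240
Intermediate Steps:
s = 24 (s = -4 + (17 + 11) = -4 + 28 = 24)
U(N) = 2 (U(N) = 6*(⅓) = 2)
f(Z) = Z*(6 + Z) (f(Z) = (6 + Z)*Z = Z*(6 + Z))
(s*f(-1))*U(7) = (24*(-(6 - 1)))*2 = (24*(-1*5))*2 = (24*(-5))*2 = -120*2 = -240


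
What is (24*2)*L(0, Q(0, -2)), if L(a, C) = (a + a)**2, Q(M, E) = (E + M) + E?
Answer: 0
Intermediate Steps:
Q(M, E) = M + 2*E
L(a, C) = 4*a**2 (L(a, C) = (2*a)**2 = 4*a**2)
(24*2)*L(0, Q(0, -2)) = (24*2)*(4*0**2) = 48*(4*0) = 48*0 = 0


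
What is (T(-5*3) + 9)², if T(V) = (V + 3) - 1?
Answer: 16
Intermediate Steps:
T(V) = 2 + V (T(V) = (3 + V) - 1 = 2 + V)
(T(-5*3) + 9)² = ((2 - 5*3) + 9)² = ((2 - 15) + 9)² = (-13 + 9)² = (-4)² = 16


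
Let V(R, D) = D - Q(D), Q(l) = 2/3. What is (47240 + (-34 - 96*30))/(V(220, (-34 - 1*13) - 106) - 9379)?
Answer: -66489/14299 ≈ -4.6499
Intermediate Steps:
Q(l) = ⅔ (Q(l) = 2*(⅓) = ⅔)
V(R, D) = -⅔ + D (V(R, D) = D - 1*⅔ = D - ⅔ = -⅔ + D)
(47240 + (-34 - 96*30))/(V(220, (-34 - 1*13) - 106) - 9379) = (47240 + (-34 - 96*30))/((-⅔ + ((-34 - 1*13) - 106)) - 9379) = (47240 + (-34 - 2880))/((-⅔ + ((-34 - 13) - 106)) - 9379) = (47240 - 2914)/((-⅔ + (-47 - 106)) - 9379) = 44326/((-⅔ - 153) - 9379) = 44326/(-461/3 - 9379) = 44326/(-28598/3) = 44326*(-3/28598) = -66489/14299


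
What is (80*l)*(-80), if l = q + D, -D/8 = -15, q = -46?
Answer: -473600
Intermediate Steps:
D = 120 (D = -8*(-15) = 120)
l = 74 (l = -46 + 120 = 74)
(80*l)*(-80) = (80*74)*(-80) = 5920*(-80) = -473600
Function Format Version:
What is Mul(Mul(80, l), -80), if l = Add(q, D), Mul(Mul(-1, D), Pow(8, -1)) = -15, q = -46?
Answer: -473600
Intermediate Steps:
D = 120 (D = Mul(-8, -15) = 120)
l = 74 (l = Add(-46, 120) = 74)
Mul(Mul(80, l), -80) = Mul(Mul(80, 74), -80) = Mul(5920, -80) = -473600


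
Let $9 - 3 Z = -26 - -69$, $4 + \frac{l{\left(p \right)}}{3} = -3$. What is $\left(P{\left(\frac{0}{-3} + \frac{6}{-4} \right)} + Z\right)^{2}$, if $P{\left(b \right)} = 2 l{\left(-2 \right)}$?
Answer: $\frac{25600}{9} \approx 2844.4$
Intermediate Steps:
$l{\left(p \right)} = -21$ ($l{\left(p \right)} = -12 + 3 \left(-3\right) = -12 - 9 = -21$)
$Z = - \frac{34}{3}$ ($Z = 3 - \frac{-26 - -69}{3} = 3 - \frac{-26 + 69}{3} = 3 - \frac{43}{3} = - \frac{34}{3} \approx -11.333$)
$P{\left(b \right)} = -42$ ($P{\left(b \right)} = 2 \left(-21\right) = -42$)
$\left(P{\left(\frac{0}{-3} + \frac{6}{-4} \right)} + Z\right)^{2} = \left(-42 - \frac{34}{3}\right)^{2} = \left(- \frac{160}{3}\right)^{2} = \frac{25600}{9}$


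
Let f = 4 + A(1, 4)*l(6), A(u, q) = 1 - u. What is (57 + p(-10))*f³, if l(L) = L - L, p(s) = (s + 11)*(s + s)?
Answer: 2368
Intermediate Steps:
p(s) = 2*s*(11 + s) (p(s) = (11 + s)*(2*s) = 2*s*(11 + s))
l(L) = 0
f = 4 (f = 4 + (1 - 1*1)*0 = 4 + (1 - 1)*0 = 4 + 0*0 = 4 + 0 = 4)
(57 + p(-10))*f³ = (57 + 2*(-10)*(11 - 10))*4³ = (57 + 2*(-10)*1)*64 = (57 - 20)*64 = 37*64 = 2368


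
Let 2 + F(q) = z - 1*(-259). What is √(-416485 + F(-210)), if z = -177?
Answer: I*√416405 ≈ 645.29*I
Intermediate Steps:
F(q) = 80 (F(q) = -2 + (-177 - 1*(-259)) = -2 + (-177 + 259) = -2 + 82 = 80)
√(-416485 + F(-210)) = √(-416485 + 80) = √(-416405) = I*√416405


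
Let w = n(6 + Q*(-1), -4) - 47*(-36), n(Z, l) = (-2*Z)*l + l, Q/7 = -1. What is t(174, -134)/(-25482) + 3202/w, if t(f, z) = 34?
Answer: 20383109/11415936 ≈ 1.7855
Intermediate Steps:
Q = -7 (Q = 7*(-1) = -7)
n(Z, l) = l - 2*Z*l (n(Z, l) = -2*Z*l + l = l - 2*Z*l)
w = 1792 (w = -4*(1 - 2*(6 - 7*(-1))) - 47*(-36) = -4*(1 - 2*(6 + 7)) + 1692 = -4*(1 - 2*13) + 1692 = -4*(1 - 26) + 1692 = -4*(-25) + 1692 = 100 + 1692 = 1792)
t(174, -134)/(-25482) + 3202/w = 34/(-25482) + 3202/1792 = 34*(-1/25482) + 3202*(1/1792) = -17/12741 + 1601/896 = 20383109/11415936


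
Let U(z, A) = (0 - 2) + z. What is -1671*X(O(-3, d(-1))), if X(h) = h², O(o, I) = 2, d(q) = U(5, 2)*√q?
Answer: -6684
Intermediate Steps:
U(z, A) = -2 + z
d(q) = 3*√q (d(q) = (-2 + 5)*√q = 3*√q)
-1671*X(O(-3, d(-1))) = -1671*2² = -1671*4 = -6684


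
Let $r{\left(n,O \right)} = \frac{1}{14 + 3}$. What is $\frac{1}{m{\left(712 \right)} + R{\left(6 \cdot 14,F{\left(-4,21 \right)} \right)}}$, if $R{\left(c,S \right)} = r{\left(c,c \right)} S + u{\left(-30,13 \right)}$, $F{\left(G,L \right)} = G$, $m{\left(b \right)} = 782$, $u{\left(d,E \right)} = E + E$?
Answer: $\frac{17}{13732} \approx 0.001238$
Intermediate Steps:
$u{\left(d,E \right)} = 2 E$
$r{\left(n,O \right)} = \frac{1}{17}$
$R{\left(c,S \right)} = 26 + \frac{S}{17}$ ($R{\left(c,S \right)} = \frac{S}{17} + 2 \cdot 13 = \frac{S}{17} + 26 = 26 + \frac{S}{17}$)
$\frac{1}{m{\left(712 \right)} + R{\left(6 \cdot 14,F{\left(-4,21 \right)} \right)}} = \frac{1}{782 + \left(26 + \frac{1}{17} \left(-4\right)\right)} = \frac{1}{782 + \left(26 - \frac{4}{17}\right)} = \frac{1}{782 + \frac{438}{17}} = \frac{1}{\frac{13732}{17}} = \frac{17}{13732}$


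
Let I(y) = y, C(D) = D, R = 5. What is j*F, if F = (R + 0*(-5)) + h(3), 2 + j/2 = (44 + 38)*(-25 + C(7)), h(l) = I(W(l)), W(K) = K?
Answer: -23648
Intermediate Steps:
h(l) = l
j = -2956 (j = -4 + 2*((44 + 38)*(-25 + 7)) = -4 + 2*(82*(-18)) = -4 + 2*(-1476) = -4 - 2952 = -2956)
F = 8 (F = (5 + 0*(-5)) + 3 = (5 + 0) + 3 = 5 + 3 = 8)
j*F = -2956*8 = -23648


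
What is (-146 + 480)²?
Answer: 111556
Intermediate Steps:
(-146 + 480)² = 334² = 111556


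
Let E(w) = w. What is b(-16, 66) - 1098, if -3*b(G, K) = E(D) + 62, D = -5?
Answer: -1117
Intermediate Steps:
b(G, K) = -19 (b(G, K) = -(-5 + 62)/3 = -⅓*57 = -19)
b(-16, 66) - 1098 = -19 - 1098 = -1117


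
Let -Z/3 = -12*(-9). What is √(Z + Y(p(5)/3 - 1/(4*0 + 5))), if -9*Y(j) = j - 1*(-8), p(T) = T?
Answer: I*√658230/45 ≈ 18.029*I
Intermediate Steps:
Y(j) = -8/9 - j/9 (Y(j) = -(j - 1*(-8))/9 = -(j + 8)/9 = -(8 + j)/9 = -8/9 - j/9)
Z = -324 (Z = -(-36)*(-9) = -3*108 = -324)
√(Z + Y(p(5)/3 - 1/(4*0 + 5))) = √(-324 + (-8/9 - (5/3 - 1/(4*0 + 5))/9)) = √(-324 + (-8/9 - (5*(⅓) - 1/(0 + 5))/9)) = √(-324 + (-8/9 - (5/3 - 1/5)/9)) = √(-324 + (-8/9 - (5/3 - 1*⅕)/9)) = √(-324 + (-8/9 - (5/3 - ⅕)/9)) = √(-324 + (-8/9 - ⅑*22/15)) = √(-324 + (-8/9 - 22/135)) = √(-324 - 142/135) = √(-43882/135) = I*√658230/45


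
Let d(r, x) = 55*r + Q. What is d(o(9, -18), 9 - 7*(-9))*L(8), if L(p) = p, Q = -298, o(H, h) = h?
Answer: -10304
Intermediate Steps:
d(r, x) = -298 + 55*r (d(r, x) = 55*r - 298 = -298 + 55*r)
d(o(9, -18), 9 - 7*(-9))*L(8) = (-298 + 55*(-18))*8 = (-298 - 990)*8 = -1288*8 = -10304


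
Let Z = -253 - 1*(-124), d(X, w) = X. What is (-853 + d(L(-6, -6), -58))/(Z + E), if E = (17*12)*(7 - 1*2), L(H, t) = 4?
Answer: -283/297 ≈ -0.95286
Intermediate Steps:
E = 1020 (E = 204*(7 - 2) = 204*5 = 1020)
Z = -129 (Z = -253 + 124 = -129)
(-853 + d(L(-6, -6), -58))/(Z + E) = (-853 + 4)/(-129 + 1020) = -849/891 = -849*1/891 = -283/297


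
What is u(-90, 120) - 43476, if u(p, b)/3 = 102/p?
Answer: -217397/5 ≈ -43479.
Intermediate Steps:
u(p, b) = 306/p (u(p, b) = 3*(102/p) = 306/p)
u(-90, 120) - 43476 = 306/(-90) - 43476 = 306*(-1/90) - 43476 = -17/5 - 43476 = -217397/5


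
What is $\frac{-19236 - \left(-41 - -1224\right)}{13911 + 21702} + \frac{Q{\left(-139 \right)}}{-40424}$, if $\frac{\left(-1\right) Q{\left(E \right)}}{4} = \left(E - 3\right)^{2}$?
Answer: $\frac{255873059}{179952489} \approx 1.4219$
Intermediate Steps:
$Q{\left(E \right)} = - 4 \left(-3 + E\right)^{2}$ ($Q{\left(E \right)} = - 4 \left(E - 3\right)^{2} = - 4 \left(-3 + E\right)^{2}$)
$\frac{-19236 - \left(-41 - -1224\right)}{13911 + 21702} + \frac{Q{\left(-139 \right)}}{-40424} = \frac{-19236 - \left(-41 - -1224\right)}{13911 + 21702} + \frac{\left(-4\right) \left(-3 - 139\right)^{2}}{-40424} = \frac{-19236 - \left(-41 + 1224\right)}{35613} + - 4 \left(-142\right)^{2} \left(- \frac{1}{40424}\right) = \left(-19236 - 1183\right) \frac{1}{35613} + \left(-4\right) 20164 \left(- \frac{1}{40424}\right) = \left(-19236 - 1183\right) \frac{1}{35613} - - \frac{10082}{5053} = \left(-20419\right) \frac{1}{35613} + \frac{10082}{5053} = - \frac{20419}{35613} + \frac{10082}{5053} = \frac{255873059}{179952489}$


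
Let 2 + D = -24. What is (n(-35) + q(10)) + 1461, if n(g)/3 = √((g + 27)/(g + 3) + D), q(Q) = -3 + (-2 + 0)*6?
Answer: 1446 + 3*I*√103/2 ≈ 1446.0 + 15.223*I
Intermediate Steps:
D = -26 (D = -2 - 24 = -26)
q(Q) = -15 (q(Q) = -3 - 2*6 = -3 - 12 = -15)
n(g) = 3*√(-26 + (27 + g)/(3 + g)) (n(g) = 3*√((g + 27)/(g + 3) - 26) = 3*√((27 + g)/(3 + g) - 26) = 3*√(-26 + (27 + g)/(3 + g)))
(n(-35) + q(10)) + 1461 = (3*√((-51 - 25*(-35))/(3 - 35)) - 15) + 1461 = (3*√((-51 + 875)/(-32)) - 15) + 1461 = (3*√(-1/32*824) - 15) + 1461 = (3*√(-103/4) - 15) + 1461 = (3*(I*√103/2) - 15) + 1461 = (3*I*√103/2 - 15) + 1461 = (-15 + 3*I*√103/2) + 1461 = 1446 + 3*I*√103/2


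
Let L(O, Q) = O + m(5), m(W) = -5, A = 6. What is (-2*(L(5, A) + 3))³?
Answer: -216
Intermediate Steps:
L(O, Q) = -5 + O (L(O, Q) = O - 5 = -5 + O)
(-2*(L(5, A) + 3))³ = (-2*((-5 + 5) + 3))³ = (-2*(0 + 3))³ = (-2*3)³ = (-6)³ = -216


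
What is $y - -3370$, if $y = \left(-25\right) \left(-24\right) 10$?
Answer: $9370$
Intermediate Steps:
$y = 6000$ ($y = 600 \cdot 10 = 6000$)
$y - -3370 = 6000 - -3370 = 6000 + 3370 = 9370$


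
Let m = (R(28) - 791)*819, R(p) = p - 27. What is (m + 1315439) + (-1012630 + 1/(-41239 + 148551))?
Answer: -36936897711/107312 ≈ -3.4420e+5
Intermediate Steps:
R(p) = -27 + p
m = -647010 (m = ((-27 + 28) - 791)*819 = (1 - 791)*819 = -790*819 = -647010)
(m + 1315439) + (-1012630 + 1/(-41239 + 148551)) = (-647010 + 1315439) + (-1012630 + 1/(-41239 + 148551)) = 668429 + (-1012630 + 1/107312) = 668429 - 108667350559/107312 = -36936897711/107312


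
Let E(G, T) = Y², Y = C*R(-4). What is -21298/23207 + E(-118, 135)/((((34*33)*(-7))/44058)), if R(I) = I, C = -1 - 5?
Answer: -609835178/188683 ≈ -3232.1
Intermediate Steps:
C = -6
Y = 24 (Y = -6*(-4) = 24)
E(G, T) = 576 (E(G, T) = 24² = 576)
-21298/23207 + E(-118, 135)/((((34*33)*(-7))/44058)) = -21298/23207 + 576/((((34*33)*(-7))/44058)) = -21298*1/23207 + 576/(((1122*(-7))*(1/44058))) = -926/1009 + 576/((-7854*1/44058)) = -926/1009 + 576/(-187/1049) = -926/1009 + 576*(-1049/187) = -926/1009 - 604224/187 = -609835178/188683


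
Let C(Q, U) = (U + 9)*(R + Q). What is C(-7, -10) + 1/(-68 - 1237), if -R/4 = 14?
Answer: 82214/1305 ≈ 62.999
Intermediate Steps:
R = -56 (R = -4*14 = -56)
C(Q, U) = (-56 + Q)*(9 + U) (C(Q, U) = (U + 9)*(-56 + Q) = (9 + U)*(-56 + Q) = (-56 + Q)*(9 + U))
C(-7, -10) + 1/(-68 - 1237) = (-504 - 56*(-10) + 9*(-7) - 7*(-10)) + 1/(-68 - 1237) = (-504 + 560 - 63 + 70) + 1/(-1305) = 63 - 1/1305 = 82214/1305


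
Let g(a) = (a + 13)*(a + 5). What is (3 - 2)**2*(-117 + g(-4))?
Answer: -108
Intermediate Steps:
g(a) = (5 + a)*(13 + a) (g(a) = (13 + a)*(5 + a) = (5 + a)*(13 + a))
(3 - 2)**2*(-117 + g(-4)) = (3 - 2)**2*(-117 + (65 + (-4)**2 + 18*(-4))) = 1**2*(-117 + (65 + 16 - 72)) = 1*(-117 + 9) = 1*(-108) = -108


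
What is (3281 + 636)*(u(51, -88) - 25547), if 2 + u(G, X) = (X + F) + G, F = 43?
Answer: -100051931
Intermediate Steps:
u(G, X) = 41 + G + X (u(G, X) = -2 + ((X + 43) + G) = -2 + ((43 + X) + G) = -2 + (43 + G + X) = 41 + G + X)
(3281 + 636)*(u(51, -88) - 25547) = (3281 + 636)*((41 + 51 - 88) - 25547) = 3917*(4 - 25547) = 3917*(-25543) = -100051931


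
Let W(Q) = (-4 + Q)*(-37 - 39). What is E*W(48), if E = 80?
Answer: -267520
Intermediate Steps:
W(Q) = 304 - 76*Q (W(Q) = (-4 + Q)*(-76) = 304 - 76*Q)
E*W(48) = 80*(304 - 76*48) = 80*(304 - 3648) = 80*(-3344) = -267520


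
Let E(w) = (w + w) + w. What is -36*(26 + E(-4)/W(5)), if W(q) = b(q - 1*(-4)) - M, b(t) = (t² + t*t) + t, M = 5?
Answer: -77472/83 ≈ -933.40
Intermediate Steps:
b(t) = t + 2*t² (b(t) = (t² + t²) + t = 2*t² + t = t + 2*t²)
E(w) = 3*w (E(w) = 2*w + w = 3*w)
W(q) = -5 + (4 + q)*(9 + 2*q) (W(q) = (q - 1*(-4))*(1 + 2*(q - 1*(-4))) - 1*5 = (q + 4)*(1 + 2*(q + 4)) - 5 = (4 + q)*(1 + 2*(4 + q)) - 5 = (4 + q)*(1 + (8 + 2*q)) - 5 = (4 + q)*(9 + 2*q) - 5 = -5 + (4 + q)*(9 + 2*q))
-36*(26 + E(-4)/W(5)) = -36*(26 + (3*(-4))/(-5 + (4 + 5)*(9 + 2*5))) = -36*(26 - 12/(-5 + 9*(9 + 10))) = -36*(26 - 12/(-5 + 9*19)) = -36*(26 - 12/(-5 + 171)) = -36*(26 - 12/166) = -36*(26 - 12*1/166) = -36*(26 - 6/83) = -36*2152/83 = -77472/83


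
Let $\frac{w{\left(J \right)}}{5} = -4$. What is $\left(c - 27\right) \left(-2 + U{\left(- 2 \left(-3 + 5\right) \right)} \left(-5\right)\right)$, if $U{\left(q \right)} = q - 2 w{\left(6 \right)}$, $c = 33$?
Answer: $-1092$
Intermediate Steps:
$w{\left(J \right)} = -20$ ($w{\left(J \right)} = 5 \left(-4\right) = -20$)
$U{\left(q \right)} = 40 + q$ ($U{\left(q \right)} = q - -40 = q + 40 = 40 + q$)
$\left(c - 27\right) \left(-2 + U{\left(- 2 \left(-3 + 5\right) \right)} \left(-5\right)\right) = \left(33 - 27\right) \left(-2 + \left(40 - 2 \left(-3 + 5\right)\right) \left(-5\right)\right) = 6 \left(-2 + \left(40 - 4\right) \left(-5\right)\right) = 6 \left(-2 + 36 \left(-5\right)\right) = 6 \left(-2 - 180\right) = 6 \left(-182\right) = -1092$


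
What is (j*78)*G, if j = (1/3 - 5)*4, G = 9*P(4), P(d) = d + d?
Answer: -104832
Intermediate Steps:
P(d) = 2*d
G = 72 (G = 9*(2*4) = 9*8 = 72)
j = -56/3 (j = (1*(⅓) - 5)*4 = (⅓ - 5)*4 = -14/3*4 = -56/3 ≈ -18.667)
(j*78)*G = -56/3*78*72 = -1456*72 = -104832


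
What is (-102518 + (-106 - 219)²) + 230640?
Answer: 233747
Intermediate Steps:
(-102518 + (-106 - 219)²) + 230640 = (-102518 + (-325)²) + 230640 = (-102518 + 105625) + 230640 = 3107 + 230640 = 233747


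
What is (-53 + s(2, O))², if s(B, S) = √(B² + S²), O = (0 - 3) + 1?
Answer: 2817 - 212*√2 ≈ 2517.2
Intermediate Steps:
O = -2 (O = -3 + 1 = -2)
(-53 + s(2, O))² = (-53 + √(2² + (-2)²))² = (-53 + √(4 + 4))² = (-53 + √8)² = (-53 + 2*√2)²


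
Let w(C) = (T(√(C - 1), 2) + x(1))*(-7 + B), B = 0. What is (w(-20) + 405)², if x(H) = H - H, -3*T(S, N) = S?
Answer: 491732/3 + 1890*I*√21 ≈ 1.6391e+5 + 8661.1*I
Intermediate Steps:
T(S, N) = -S/3
x(H) = 0
w(C) = 7*√(-1 + C)/3 (w(C) = (-√(C - 1)/3 + 0)*(-7 + 0) = (-√(-1 + C)/3 + 0)*(-7) = -√(-1 + C)/3*(-7) = 7*√(-1 + C)/3)
(w(-20) + 405)² = (7*√(-1 - 20)/3 + 405)² = (7*√(-21)/3 + 405)² = (7*(I*√21)/3 + 405)² = (7*I*√21/3 + 405)² = (405 + 7*I*√21/3)²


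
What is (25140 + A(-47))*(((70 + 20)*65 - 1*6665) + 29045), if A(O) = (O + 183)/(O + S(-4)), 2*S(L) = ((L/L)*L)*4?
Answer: 7805956344/11 ≈ 7.0963e+8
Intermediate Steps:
S(L) = 2*L (S(L) = (((L/L)*L)*4)/2 = ((1*L)*4)/2 = (L*4)/2 = (4*L)/2 = 2*L)
A(O) = (183 + O)/(-8 + O) (A(O) = (O + 183)/(O + 2*(-4)) = (183 + O)/(O - 8) = (183 + O)/(-8 + O))
(25140 + A(-47))*(((70 + 20)*65 - 1*6665) + 29045) = (25140 + (183 - 47)/(-8 - 47))*(((70 + 20)*65 - 1*6665) + 29045) = (25140 + 136/(-55))*((90*65 - 6665) + 29045) = (25140 - 1/55*136)*((5850 - 6665) + 29045) = (25140 - 136/55)*(-815 + 29045) = (1382564/55)*28230 = 7805956344/11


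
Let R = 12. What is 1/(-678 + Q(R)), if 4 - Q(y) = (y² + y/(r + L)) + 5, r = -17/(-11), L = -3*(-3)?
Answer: -29/23900 ≈ -0.0012134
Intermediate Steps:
L = 9
r = 17/11 (r = -17*(-1/11) = 17/11 ≈ 1.5455)
Q(y) = -1 - y² - 11*y/116 (Q(y) = 4 - ((y² + y/(17/11 + 9)) + 5) = 4 - ((y² + y/(116/11)) + 5) = 4 - ((y² + 11*y/116) + 5) = 4 - (5 + y² + 11*y/116) = 4 + (-5 - y² - 11*y/116) = -1 - y² - 11*y/116)
1/(-678 + Q(R)) = 1/(-678 + (-1 - 1*12² - 11/116*12)) = 1/(-678 + (-1 - 1*144 - 33/29)) = 1/(-678 + (-1 - 144 - 33/29)) = 1/(-678 - 4238/29) = 1/(-23900/29) = -29/23900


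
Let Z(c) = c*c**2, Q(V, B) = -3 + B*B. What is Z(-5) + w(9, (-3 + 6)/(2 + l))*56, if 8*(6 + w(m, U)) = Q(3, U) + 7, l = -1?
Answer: -370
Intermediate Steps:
Q(V, B) = -3 + B**2
w(m, U) = -11/2 + U**2/8 (w(m, U) = -6 + ((-3 + U**2) + 7)/8 = -6 + (4 + U**2)/8 = -6 + (1/2 + U**2/8) = -11/2 + U**2/8)
Z(c) = c**3
Z(-5) + w(9, (-3 + 6)/(2 + l))*56 = (-5)**3 + (-11/2 + ((-3 + 6)/(2 - 1))**2/8)*56 = -125 + (-11/2 + (3/1)**2/8)*56 = -125 + (-11/2 + (3*1)**2/8)*56 = -125 + (-11/2 + (1/8)*3**2)*56 = -125 + (-11/2 + (1/8)*9)*56 = -125 + (-11/2 + 9/8)*56 = -125 - 35/8*56 = -125 - 245 = -370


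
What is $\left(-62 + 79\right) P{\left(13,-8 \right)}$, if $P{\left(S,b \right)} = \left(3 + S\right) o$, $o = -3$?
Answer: $-816$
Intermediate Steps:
$P{\left(S,b \right)} = -9 - 3 S$ ($P{\left(S,b \right)} = \left(3 + S\right) \left(-3\right) = -9 - 3 S$)
$\left(-62 + 79\right) P{\left(13,-8 \right)} = \left(-62 + 79\right) \left(-9 - 39\right) = 17 \left(-9 - 39\right) = 17 \left(-48\right) = -816$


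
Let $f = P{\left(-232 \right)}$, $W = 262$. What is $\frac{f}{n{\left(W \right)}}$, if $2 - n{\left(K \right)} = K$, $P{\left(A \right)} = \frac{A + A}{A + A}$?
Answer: $- \frac{1}{260} \approx -0.0038462$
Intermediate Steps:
$P{\left(A \right)} = 1$ ($P{\left(A \right)} = \frac{2 A}{2 A} = 2 A \frac{1}{2 A} = 1$)
$n{\left(K \right)} = 2 - K$
$f = 1$
$\frac{f}{n{\left(W \right)}} = 1 \frac{1}{2 - 262} = 1 \frac{1}{-260} = 1 \left(- \frac{1}{260}\right) = - \frac{1}{260}$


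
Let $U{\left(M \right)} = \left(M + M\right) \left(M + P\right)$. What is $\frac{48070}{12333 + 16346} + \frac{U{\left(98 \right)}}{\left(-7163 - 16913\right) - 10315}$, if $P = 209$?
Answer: $- \frac{609222}{8288231} \approx -0.073504$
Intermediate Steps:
$U{\left(M \right)} = 2 M \left(209 + M\right)$ ($U{\left(M \right)} = \left(M + M\right) \left(M + 209\right) = 2 M \left(209 + M\right)$)
$\frac{48070}{12333 + 16346} + \frac{U{\left(98 \right)}}{\left(-7163 - 16913\right) - 10315} = \frac{48070}{12333 + 16346} + \frac{2 \cdot 98 \left(209 + 98\right)}{\left(-7163 - 16913\right) - 10315} = \frac{48070}{28679} + \frac{2 \cdot 98 \cdot 307}{-24076 - 10315} = 48070 \cdot \frac{1}{28679} + \frac{60172}{-34391} = \frac{48070}{28679} + 60172 \left(- \frac{1}{34391}\right) = \frac{48070}{28679} - \frac{8596}{4913} = - \frac{609222}{8288231}$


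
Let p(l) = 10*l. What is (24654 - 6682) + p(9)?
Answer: 18062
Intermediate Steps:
(24654 - 6682) + p(9) = (24654 - 6682) + 10*9 = 17972 + 90 = 18062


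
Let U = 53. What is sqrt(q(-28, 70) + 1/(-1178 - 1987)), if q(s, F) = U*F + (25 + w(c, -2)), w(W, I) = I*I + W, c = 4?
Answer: sqrt(37494470010)/3165 ≈ 61.180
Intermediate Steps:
w(W, I) = W + I**2 (w(W, I) = I**2 + W = W + I**2)
q(s, F) = 33 + 53*F (q(s, F) = 53*F + (25 + (4 + (-2)**2)) = 53*F + (25 + (4 + 4)) = 53*F + (25 + 8) = 53*F + 33 = 33 + 53*F)
sqrt(q(-28, 70) + 1/(-1178 - 1987)) = sqrt((33 + 53*70) + 1/(-1178 - 1987)) = sqrt((33 + 3710) + 1/(-3165)) = sqrt(3743 - 1/3165) = sqrt(11846594/3165) = sqrt(37494470010)/3165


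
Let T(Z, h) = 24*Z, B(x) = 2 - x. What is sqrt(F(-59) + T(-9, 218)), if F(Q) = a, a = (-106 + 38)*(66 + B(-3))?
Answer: 2*I*sqrt(1261) ≈ 71.021*I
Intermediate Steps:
a = -4828 (a = (-106 + 38)*(66 + (2 - 1*(-3))) = -68*(66 + (2 + 3)) = -68*(66 + 5) = -68*71 = -4828)
F(Q) = -4828
sqrt(F(-59) + T(-9, 218)) = sqrt(-4828 + 24*(-9)) = sqrt(-4828 - 216) = sqrt(-5044) = 2*I*sqrt(1261)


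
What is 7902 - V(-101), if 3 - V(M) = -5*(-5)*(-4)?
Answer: 7799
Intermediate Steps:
V(M) = 103 (V(M) = 3 - (-5*(-5))*(-4) = 3 - 25*(-4) = 3 - 1*(-100) = 3 + 100 = 103)
7902 - V(-101) = 7902 - 1*103 = 7902 - 103 = 7799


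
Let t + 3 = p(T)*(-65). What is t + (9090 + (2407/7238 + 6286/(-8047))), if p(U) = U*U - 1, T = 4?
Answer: 472450707893/58244186 ≈ 8111.6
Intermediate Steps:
p(U) = -1 + U**2 (p(U) = U**2 - 1 = -1 + U**2)
t = -978 (t = -3 + (-1 + 4**2)*(-65) = -3 + (-1 + 16)*(-65) = -3 + 15*(-65) = -3 - 975 = -978)
t + (9090 + (2407/7238 + 6286/(-8047))) = -978 + (9090 + (2407/7238 + 6286/(-8047))) = -978 + (9090 + (2407*(1/7238) + 6286*(-1/8047))) = -978 + (9090 + (2407/7238 - 6286/8047)) = -978 + (9090 - 26128939/58244186) = -978 + 529413521801/58244186 = 472450707893/58244186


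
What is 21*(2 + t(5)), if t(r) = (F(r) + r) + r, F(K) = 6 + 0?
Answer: 378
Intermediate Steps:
F(K) = 6
t(r) = 6 + 2*r (t(r) = (6 + r) + r = 6 + 2*r)
21*(2 + t(5)) = 21*(2 + (6 + 2*5)) = 21*(2 + (6 + 10)) = 21*(2 + 16) = 21*18 = 378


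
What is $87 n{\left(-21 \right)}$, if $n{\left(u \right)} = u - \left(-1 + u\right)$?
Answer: $87$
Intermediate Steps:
$n{\left(u \right)} = 1$
$87 n{\left(-21 \right)} = 87 \cdot 1 = 87$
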